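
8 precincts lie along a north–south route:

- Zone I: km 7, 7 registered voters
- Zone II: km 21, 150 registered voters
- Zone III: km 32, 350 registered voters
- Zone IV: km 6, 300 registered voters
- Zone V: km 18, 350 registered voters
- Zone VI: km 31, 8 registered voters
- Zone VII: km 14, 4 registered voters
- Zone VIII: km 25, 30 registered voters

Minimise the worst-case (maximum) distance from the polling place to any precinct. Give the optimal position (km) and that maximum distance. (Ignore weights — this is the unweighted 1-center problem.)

location 19, max distance 13

The 1-center on a line is the midpoint of the two extreme points: leftmost at 6, rightmost at 32.
Optimal location = (6 + 32)/2 = 19; maximum distance = (32 − 6)/2 = 13.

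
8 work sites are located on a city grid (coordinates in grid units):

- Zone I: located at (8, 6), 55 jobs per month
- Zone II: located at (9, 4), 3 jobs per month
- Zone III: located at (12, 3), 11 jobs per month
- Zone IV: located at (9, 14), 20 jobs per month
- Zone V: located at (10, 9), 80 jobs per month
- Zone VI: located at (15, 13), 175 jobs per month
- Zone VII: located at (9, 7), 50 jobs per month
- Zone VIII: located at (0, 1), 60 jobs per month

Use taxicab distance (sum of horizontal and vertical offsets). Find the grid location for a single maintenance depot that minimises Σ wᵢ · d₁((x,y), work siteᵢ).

Manhattan distance separates: Σwᵢ(|x−xᵢ|+|y−yᵢ|) = Σwᵢ|x−xᵢ| + Σwᵢ|y−yᵢ|, so x and y are optimised independently as 1-D weighted medians.
Total weight W = 454; half = 227.
x-coordinate, sorted with cumulative weight:
  x=0 (Zone VIII, w=60) cum 60
  x=8 (Zone I, w=55) cum 115
  x=9 (Zone II, w=3) cum 118
  x=9 (Zone IV, w=20) cum 138
  x=9 (Zone VII, w=50) cum 188
  x=10 (Zone V, w=80) cum 268  ← median
  x=12 (Zone III, w=11) cum 279
  x=15 (Zone VI, w=175) cum 454
⇒ x* = 10
y-coordinate, sorted with cumulative weight:
  y=1 (Zone VIII, w=60) cum 60
  y=3 (Zone III, w=11) cum 71
  y=4 (Zone II, w=3) cum 74
  y=6 (Zone I, w=55) cum 129
  y=7 (Zone VII, w=50) cum 179
  y=9 (Zone V, w=80) cum 259  ← median
  y=13 (Zone VI, w=175) cum 434
  y=14 (Zone IV, w=20) cum 454
⇒ y* = 9

(10, 9)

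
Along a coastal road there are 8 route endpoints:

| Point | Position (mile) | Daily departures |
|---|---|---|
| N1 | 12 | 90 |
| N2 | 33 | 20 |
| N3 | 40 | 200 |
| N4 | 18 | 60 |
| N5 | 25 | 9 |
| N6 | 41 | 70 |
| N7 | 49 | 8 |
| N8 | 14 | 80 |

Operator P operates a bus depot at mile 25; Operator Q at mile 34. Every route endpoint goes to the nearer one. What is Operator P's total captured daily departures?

239

The indifferent point is the midpoint (25+34)/2 = 29.5; route endpoints left of it (closer to Operator P at 25) go to Operator P, those right go to Operator Q.
  N1 at 12 (w=90) → Operator P
  N8 at 14 (w=80) → Operator P
  N4 at 18 (w=60) → Operator P
  N5 at 25 (w=9) → Operator P
  N2 at 33 (w=20) → Operator Q
  N3 at 40 (w=200) → Operator Q
  N6 at 41 (w=70) → Operator Q
  N7 at 49 (w=8) → Operator Q
Operator P captures 239; Operator Q captures 298.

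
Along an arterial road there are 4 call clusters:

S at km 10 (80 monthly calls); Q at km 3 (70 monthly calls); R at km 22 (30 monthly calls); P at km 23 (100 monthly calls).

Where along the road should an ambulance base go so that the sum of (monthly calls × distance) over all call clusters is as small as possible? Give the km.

For a sum of weighted absolute distances on a line, the optimum is the weighted median (not the mean). Total weight W = 280; half-weight = 140.
Sort by position and accumulate weight:
  km 3 (Q, w=70) → cum 70
  km 10 (S, w=80) → cum 150  ≥ 140 → median here
  km 22 (R, w=30) → cum 180
  km 23 (P, w=100) → cum 280
Optimal location: km 10.

x = 10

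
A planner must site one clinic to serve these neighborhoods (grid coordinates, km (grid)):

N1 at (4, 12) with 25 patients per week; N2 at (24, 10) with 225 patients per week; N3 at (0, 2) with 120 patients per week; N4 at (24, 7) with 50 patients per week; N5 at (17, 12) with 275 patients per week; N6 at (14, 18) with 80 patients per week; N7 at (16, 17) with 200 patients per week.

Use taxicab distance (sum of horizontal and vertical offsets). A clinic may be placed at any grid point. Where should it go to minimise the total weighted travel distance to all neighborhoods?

(17, 12)

Manhattan distance separates: Σwᵢ(|x−xᵢ|+|y−yᵢ|) = Σwᵢ|x−xᵢ| + Σwᵢ|y−yᵢ|, so x and y are optimised independently as 1-D weighted medians.
Total weight W = 975; half = 487.5.
x-coordinate, sorted with cumulative weight:
  x=0 (N3, w=120) cum 120
  x=4 (N1, w=25) cum 145
  x=14 (N6, w=80) cum 225
  x=16 (N7, w=200) cum 425
  x=17 (N5, w=275) cum 700  ← median
  x=24 (N2, w=225) cum 925
  x=24 (N4, w=50) cum 975
⇒ x* = 17
y-coordinate, sorted with cumulative weight:
  y=2 (N3, w=120) cum 120
  y=7 (N4, w=50) cum 170
  y=10 (N2, w=225) cum 395
  y=12 (N1, w=25) cum 420
  y=12 (N5, w=275) cum 695  ← median
  y=17 (N7, w=200) cum 895
  y=18 (N6, w=80) cum 975
⇒ y* = 12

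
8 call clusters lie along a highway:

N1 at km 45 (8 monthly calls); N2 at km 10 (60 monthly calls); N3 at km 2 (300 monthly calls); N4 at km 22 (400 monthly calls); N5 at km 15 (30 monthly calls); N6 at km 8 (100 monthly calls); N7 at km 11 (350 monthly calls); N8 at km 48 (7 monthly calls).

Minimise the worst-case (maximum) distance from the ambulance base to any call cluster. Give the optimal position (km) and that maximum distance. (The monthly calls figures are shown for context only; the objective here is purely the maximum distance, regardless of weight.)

location 25, max distance 23

The 1-center on a line is the midpoint of the two extreme points: leftmost at 2, rightmost at 48.
Optimal location = (2 + 48)/2 = 25; maximum distance = (48 − 2)/2 = 23.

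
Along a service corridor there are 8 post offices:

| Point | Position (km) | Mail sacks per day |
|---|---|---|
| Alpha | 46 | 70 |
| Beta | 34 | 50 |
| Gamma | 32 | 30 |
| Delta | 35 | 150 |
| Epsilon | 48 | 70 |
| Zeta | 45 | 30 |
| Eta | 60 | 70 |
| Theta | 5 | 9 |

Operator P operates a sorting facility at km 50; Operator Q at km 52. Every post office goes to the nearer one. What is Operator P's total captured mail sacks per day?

409

The indifferent point is the midpoint (50+52)/2 = 51; post offices left of it (closer to Operator P at 50) go to Operator P, those right go to Operator Q.
  Theta at 5 (w=9) → Operator P
  Gamma at 32 (w=30) → Operator P
  Beta at 34 (w=50) → Operator P
  Delta at 35 (w=150) → Operator P
  Zeta at 45 (w=30) → Operator P
  Alpha at 46 (w=70) → Operator P
  Epsilon at 48 (w=70) → Operator P
  Eta at 60 (w=70) → Operator Q
Operator P captures 409; Operator Q captures 70.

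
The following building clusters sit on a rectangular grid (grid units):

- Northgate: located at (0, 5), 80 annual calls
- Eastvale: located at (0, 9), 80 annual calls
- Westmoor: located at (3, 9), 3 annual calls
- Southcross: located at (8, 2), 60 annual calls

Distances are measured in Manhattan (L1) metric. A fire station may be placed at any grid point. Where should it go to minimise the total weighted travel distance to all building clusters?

(0, 5)

Manhattan distance separates: Σwᵢ(|x−xᵢ|+|y−yᵢ|) = Σwᵢ|x−xᵢ| + Σwᵢ|y−yᵢ|, so x and y are optimised independently as 1-D weighted medians.
Total weight W = 223; half = 111.5.
x-coordinate, sorted with cumulative weight:
  x=0 (Northgate, w=80) cum 80
  x=0 (Eastvale, w=80) cum 160  ← median
  x=3 (Westmoor, w=3) cum 163
  x=8 (Southcross, w=60) cum 223
⇒ x* = 0
y-coordinate, sorted with cumulative weight:
  y=2 (Southcross, w=60) cum 60
  y=5 (Northgate, w=80) cum 140  ← median
  y=9 (Eastvale, w=80) cum 220
  y=9 (Westmoor, w=3) cum 223
⇒ y* = 5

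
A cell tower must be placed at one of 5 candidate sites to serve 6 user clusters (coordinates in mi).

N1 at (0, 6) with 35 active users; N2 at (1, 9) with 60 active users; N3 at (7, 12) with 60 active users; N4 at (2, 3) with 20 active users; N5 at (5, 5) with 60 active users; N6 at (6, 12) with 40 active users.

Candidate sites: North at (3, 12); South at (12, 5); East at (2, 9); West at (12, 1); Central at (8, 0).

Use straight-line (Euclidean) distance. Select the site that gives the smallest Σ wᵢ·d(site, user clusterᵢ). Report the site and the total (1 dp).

Total weighted distance at each candidate:
  North (3, 12): total = 1429.0
  South (12, 5): total = 2632.6
  East (2, 9): total = 1156.1
  West (12, 1): total = 3185.0
  Central (8, 0): total = 2727.2
Minimum is at East with total 1156.1 mi.

East, total 1156.1 mi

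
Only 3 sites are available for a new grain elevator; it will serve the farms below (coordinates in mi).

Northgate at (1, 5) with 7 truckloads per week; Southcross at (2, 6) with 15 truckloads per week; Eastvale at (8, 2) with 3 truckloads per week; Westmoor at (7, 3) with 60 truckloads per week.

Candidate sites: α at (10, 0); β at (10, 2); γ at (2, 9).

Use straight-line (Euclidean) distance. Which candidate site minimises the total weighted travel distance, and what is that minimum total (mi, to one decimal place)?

β, total 396.3 mi

Total weighted distance at each candidate:
  α (10, 0): total = 485.1
  β (10, 2): total = 396.3
  γ (2, 9): total = 570.1
Minimum is at β with total 396.3 mi.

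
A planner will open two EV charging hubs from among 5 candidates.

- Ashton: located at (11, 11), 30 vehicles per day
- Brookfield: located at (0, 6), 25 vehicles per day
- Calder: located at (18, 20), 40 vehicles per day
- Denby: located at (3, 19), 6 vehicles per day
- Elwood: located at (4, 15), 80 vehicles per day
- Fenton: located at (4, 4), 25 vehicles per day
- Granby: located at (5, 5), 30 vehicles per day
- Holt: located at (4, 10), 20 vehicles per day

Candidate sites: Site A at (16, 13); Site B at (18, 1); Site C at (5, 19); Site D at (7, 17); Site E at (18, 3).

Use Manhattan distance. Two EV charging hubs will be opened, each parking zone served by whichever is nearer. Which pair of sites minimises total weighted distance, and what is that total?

Evaluate every pair (each demand assigned to the nearer of the two):
  {Site A, Site C}: total = 2452
  {Site A, Site D}: total = 2476
  {Site D, Site E}: total = 2741
  {Site C, Site D}: total = 2742
  {Site B, Site D}: total = 2766
  {Site C, Site E}: total = 2837
  {Site B, Site C}: total = 2862
  {Site A, Site E}: total = 3454
  {Site A, Site B}: total = 3614
  {Site B, Site E}: total = 5166
Best pair: {Site A, Site C} with total 2452.

{Site A, Site C}, total 2452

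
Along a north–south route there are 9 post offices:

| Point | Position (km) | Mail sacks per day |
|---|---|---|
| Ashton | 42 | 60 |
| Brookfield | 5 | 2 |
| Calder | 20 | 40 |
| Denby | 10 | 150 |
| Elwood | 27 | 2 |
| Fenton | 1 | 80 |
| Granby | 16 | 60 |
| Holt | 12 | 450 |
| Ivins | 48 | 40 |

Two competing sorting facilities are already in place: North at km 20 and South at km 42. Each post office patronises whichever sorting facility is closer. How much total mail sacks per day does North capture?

784

The indifferent point is the midpoint (20+42)/2 = 31; post offices left of it (closer to North at 20) go to North, those right go to South.
  Fenton at 1 (w=80) → North
  Brookfield at 5 (w=2) → North
  Denby at 10 (w=150) → North
  Holt at 12 (w=450) → North
  Granby at 16 (w=60) → North
  Calder at 20 (w=40) → North
  Elwood at 27 (w=2) → North
  Ashton at 42 (w=60) → South
  Ivins at 48 (w=40) → South
North captures 784; South captures 100.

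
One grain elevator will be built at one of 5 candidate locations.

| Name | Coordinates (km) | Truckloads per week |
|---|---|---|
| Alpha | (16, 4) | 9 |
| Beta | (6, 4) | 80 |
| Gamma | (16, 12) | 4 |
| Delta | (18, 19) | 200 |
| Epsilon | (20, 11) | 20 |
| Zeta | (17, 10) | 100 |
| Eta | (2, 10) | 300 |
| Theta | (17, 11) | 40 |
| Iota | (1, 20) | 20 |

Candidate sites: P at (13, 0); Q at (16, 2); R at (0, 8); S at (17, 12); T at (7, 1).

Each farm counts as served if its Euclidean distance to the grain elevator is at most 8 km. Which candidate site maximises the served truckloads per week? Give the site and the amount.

R, covering 380

Coverage radius r = 8 km; a point is covered iff (Δx)²+(Δy)² ≤ 8² = 64.
  P (13, 0): covers {Alpha} → 9
  Q (16, 2): covers {Alpha} → 9
  R (0, 8): covers {Beta, Eta} → 380
  S (17, 12): covers {Gamma, Delta, Epsilon, Zeta, Theta} → 364
  T (7, 1): covers {Beta} → 80
Maximum coverage at R: 380 truckloads per week.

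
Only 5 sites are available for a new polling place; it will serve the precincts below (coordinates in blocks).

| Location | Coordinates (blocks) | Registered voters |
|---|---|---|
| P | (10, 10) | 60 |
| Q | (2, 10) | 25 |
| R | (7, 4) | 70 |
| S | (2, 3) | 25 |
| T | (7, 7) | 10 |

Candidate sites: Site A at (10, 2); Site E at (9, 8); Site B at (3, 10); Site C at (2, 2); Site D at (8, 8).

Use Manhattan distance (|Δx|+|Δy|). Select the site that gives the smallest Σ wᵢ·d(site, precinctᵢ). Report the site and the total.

Total weighted distance at each candidate:
  Site A (10, 2): total = 1535
  Site E (9, 8): total = 1155
  Site B (3, 10): total = 1415
  Site C (2, 2): total = 1775
  Site D (8, 8): total = 1085
Minimum is at Site D with total 1085 blocks.

Site D, total 1085 blocks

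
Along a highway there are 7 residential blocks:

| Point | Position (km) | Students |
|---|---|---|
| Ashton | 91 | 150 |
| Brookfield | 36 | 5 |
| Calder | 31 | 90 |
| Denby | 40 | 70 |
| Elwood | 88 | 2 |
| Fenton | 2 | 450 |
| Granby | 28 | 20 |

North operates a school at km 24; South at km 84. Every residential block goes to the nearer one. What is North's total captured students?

635

The indifferent point is the midpoint (24+84)/2 = 54; residential blocks left of it (closer to North at 24) go to North, those right go to South.
  Fenton at 2 (w=450) → North
  Granby at 28 (w=20) → North
  Calder at 31 (w=90) → North
  Brookfield at 36 (w=5) → North
  Denby at 40 (w=70) → North
  Elwood at 88 (w=2) → South
  Ashton at 91 (w=150) → South
North captures 635; South captures 152.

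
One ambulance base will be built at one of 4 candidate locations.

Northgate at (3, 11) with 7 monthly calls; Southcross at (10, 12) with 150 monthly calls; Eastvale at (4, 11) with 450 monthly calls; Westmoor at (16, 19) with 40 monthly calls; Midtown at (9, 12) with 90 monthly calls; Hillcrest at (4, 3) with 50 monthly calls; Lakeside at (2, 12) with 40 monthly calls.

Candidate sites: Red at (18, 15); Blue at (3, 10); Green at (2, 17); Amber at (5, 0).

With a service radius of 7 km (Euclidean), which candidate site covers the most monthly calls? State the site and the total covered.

Coverage radius r = 7 km; a point is covered iff (Δx)²+(Δy)² ≤ 7² = 49.
  Red (18, 15): covers {Westmoor} → 40
  Blue (3, 10): covers {Northgate, Eastvale, Midtown, Lakeside} → 587
  Green (2, 17): covers {Northgate, Eastvale, Lakeside} → 497
  Amber (5, 0): covers {Hillcrest} → 50
Maximum coverage at Blue: 587 monthly calls.

Blue, covering 587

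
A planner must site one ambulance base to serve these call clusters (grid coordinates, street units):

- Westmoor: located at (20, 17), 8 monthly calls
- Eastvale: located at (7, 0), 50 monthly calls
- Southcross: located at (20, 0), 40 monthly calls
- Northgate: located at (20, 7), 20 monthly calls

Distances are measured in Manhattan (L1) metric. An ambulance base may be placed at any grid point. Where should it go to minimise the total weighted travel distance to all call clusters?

(20, 0)

Manhattan distance separates: Σwᵢ(|x−xᵢ|+|y−yᵢ|) = Σwᵢ|x−xᵢ| + Σwᵢ|y−yᵢ|, so x and y are optimised independently as 1-D weighted medians.
Total weight W = 118; half = 59.
x-coordinate, sorted with cumulative weight:
  x=7 (Eastvale, w=50) cum 50
  x=20 (Westmoor, w=8) cum 58
  x=20 (Southcross, w=40) cum 98  ← median
  x=20 (Northgate, w=20) cum 118
⇒ x* = 20
y-coordinate, sorted with cumulative weight:
  y=0 (Eastvale, w=50) cum 50
  y=0 (Southcross, w=40) cum 90  ← median
  y=7 (Northgate, w=20) cum 110
  y=17 (Westmoor, w=8) cum 118
⇒ y* = 0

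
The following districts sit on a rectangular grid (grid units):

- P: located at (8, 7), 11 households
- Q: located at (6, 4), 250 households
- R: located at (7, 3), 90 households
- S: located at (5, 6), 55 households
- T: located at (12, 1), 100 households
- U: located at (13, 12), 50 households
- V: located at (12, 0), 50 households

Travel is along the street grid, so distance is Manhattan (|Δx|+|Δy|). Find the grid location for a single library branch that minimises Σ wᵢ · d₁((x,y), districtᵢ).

(6, 4)

Manhattan distance separates: Σwᵢ(|x−xᵢ|+|y−yᵢ|) = Σwᵢ|x−xᵢ| + Σwᵢ|y−yᵢ|, so x and y are optimised independently as 1-D weighted medians.
Total weight W = 606; half = 303.
x-coordinate, sorted with cumulative weight:
  x=5 (S, w=55) cum 55
  x=6 (Q, w=250) cum 305  ← median
  x=7 (R, w=90) cum 395
  x=8 (P, w=11) cum 406
  x=12 (T, w=100) cum 506
  x=12 (V, w=50) cum 556
  x=13 (U, w=50) cum 606
⇒ x* = 6
y-coordinate, sorted with cumulative weight:
  y=0 (V, w=50) cum 50
  y=1 (T, w=100) cum 150
  y=3 (R, w=90) cum 240
  y=4 (Q, w=250) cum 490  ← median
  y=6 (S, w=55) cum 545
  y=7 (P, w=11) cum 556
  y=12 (U, w=50) cum 606
⇒ y* = 4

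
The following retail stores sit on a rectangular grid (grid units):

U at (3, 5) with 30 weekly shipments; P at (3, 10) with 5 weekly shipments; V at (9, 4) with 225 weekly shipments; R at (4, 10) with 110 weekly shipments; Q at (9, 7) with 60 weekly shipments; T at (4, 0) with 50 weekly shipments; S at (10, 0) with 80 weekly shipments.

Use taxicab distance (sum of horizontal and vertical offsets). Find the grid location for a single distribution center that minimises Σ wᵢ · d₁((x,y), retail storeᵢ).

(9, 4)

Manhattan distance separates: Σwᵢ(|x−xᵢ|+|y−yᵢ|) = Σwᵢ|x−xᵢ| + Σwᵢ|y−yᵢ|, so x and y are optimised independently as 1-D weighted medians.
Total weight W = 560; half = 280.
x-coordinate, sorted with cumulative weight:
  x=3 (U, w=30) cum 30
  x=3 (P, w=5) cum 35
  x=4 (R, w=110) cum 145
  x=4 (T, w=50) cum 195
  x=9 (V, w=225) cum 420  ← median
  x=9 (Q, w=60) cum 480
  x=10 (S, w=80) cum 560
⇒ x* = 9
y-coordinate, sorted with cumulative weight:
  y=0 (T, w=50) cum 50
  y=0 (S, w=80) cum 130
  y=4 (V, w=225) cum 355  ← median
  y=5 (U, w=30) cum 385
  y=7 (Q, w=60) cum 445
  y=10 (P, w=5) cum 450
  y=10 (R, w=110) cum 560
⇒ y* = 4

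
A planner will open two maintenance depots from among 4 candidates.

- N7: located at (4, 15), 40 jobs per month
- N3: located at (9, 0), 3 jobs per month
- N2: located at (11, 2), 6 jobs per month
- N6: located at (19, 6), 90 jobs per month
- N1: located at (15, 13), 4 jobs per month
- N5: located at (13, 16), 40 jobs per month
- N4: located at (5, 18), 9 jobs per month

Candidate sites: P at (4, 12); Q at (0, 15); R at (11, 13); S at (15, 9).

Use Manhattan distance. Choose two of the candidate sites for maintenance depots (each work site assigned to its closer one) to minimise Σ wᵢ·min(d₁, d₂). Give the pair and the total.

{P, S}, total 1300

Evaluate every pair (each demand assigned to the nearer of the two):
  {P, S}: total = 1300
  {Q, S}: total = 1349
  {R, S}: total = 1416
  {P, R}: total = 1860
  {Q, R}: total = 1909
  {P, Q}: total = 2794
Best pair: {P, S} with total 1300.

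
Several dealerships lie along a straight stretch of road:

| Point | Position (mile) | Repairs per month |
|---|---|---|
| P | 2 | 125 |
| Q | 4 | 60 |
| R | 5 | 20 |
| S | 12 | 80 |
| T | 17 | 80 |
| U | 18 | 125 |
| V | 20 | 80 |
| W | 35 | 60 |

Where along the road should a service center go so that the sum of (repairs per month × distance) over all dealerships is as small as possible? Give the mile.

x = 17

For a sum of weighted absolute distances on a line, the optimum is the weighted median (not the mean). Total weight W = 630; half-weight = 315.
Sort by position and accumulate weight:
  mile 2 (P, w=125) → cum 125
  mile 4 (Q, w=60) → cum 185
  mile 5 (R, w=20) → cum 205
  mile 12 (S, w=80) → cum 285
  mile 17 (T, w=80) → cum 365  ≥ 315 → median here
  mile 18 (U, w=125) → cum 490
  mile 20 (V, w=80) → cum 570
  mile 35 (W, w=60) → cum 630
Optimal location: mile 17.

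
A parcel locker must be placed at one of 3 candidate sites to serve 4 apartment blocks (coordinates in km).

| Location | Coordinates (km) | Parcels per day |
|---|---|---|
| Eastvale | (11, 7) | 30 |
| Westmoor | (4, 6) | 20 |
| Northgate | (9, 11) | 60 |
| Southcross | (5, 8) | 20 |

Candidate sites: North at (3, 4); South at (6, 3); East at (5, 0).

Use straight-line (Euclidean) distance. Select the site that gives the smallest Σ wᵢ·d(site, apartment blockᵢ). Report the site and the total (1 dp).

South, total 878.8 km

Total weighted distance at each candidate:
  North (3, 4): total = 943.7
  South (6, 3): total = 878.8
  East (5, 0): total = 1260.5
Minimum is at South with total 878.8 km.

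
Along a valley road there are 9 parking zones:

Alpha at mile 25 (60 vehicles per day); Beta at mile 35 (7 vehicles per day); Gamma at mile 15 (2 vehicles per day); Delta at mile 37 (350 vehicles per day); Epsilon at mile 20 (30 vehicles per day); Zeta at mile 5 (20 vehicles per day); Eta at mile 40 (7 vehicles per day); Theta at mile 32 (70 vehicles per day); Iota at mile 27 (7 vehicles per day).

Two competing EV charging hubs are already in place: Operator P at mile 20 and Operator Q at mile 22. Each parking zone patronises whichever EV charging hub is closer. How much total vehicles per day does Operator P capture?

The indifferent point is the midpoint (20+22)/2 = 21; parking zones left of it (closer to Operator P at 20) go to Operator P, those right go to Operator Q.
  Zeta at 5 (w=20) → Operator P
  Gamma at 15 (w=2) → Operator P
  Epsilon at 20 (w=30) → Operator P
  Alpha at 25 (w=60) → Operator Q
  Iota at 27 (w=7) → Operator Q
  Theta at 32 (w=70) → Operator Q
  Beta at 35 (w=7) → Operator Q
  Delta at 37 (w=350) → Operator Q
  Eta at 40 (w=7) → Operator Q
Operator P captures 52; Operator Q captures 501.

52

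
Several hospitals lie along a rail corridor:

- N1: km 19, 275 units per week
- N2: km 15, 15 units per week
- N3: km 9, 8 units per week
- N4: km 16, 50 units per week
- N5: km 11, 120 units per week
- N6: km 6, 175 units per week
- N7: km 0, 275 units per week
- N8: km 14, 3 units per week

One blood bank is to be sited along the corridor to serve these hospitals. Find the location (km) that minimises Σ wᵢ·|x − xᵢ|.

x = 11

For a sum of weighted absolute distances on a line, the optimum is the weighted median (not the mean). Total weight W = 921; half-weight = 460.5.
Sort by position and accumulate weight:
  km 0 (N7, w=275) → cum 275
  km 6 (N6, w=175) → cum 450
  km 9 (N3, w=8) → cum 458
  km 11 (N5, w=120) → cum 578  ≥ 460.5 → median here
  km 14 (N8, w=3) → cum 581
  km 15 (N2, w=15) → cum 596
  km 16 (N4, w=50) → cum 646
  km 19 (N1, w=275) → cum 921
Optimal location: km 11.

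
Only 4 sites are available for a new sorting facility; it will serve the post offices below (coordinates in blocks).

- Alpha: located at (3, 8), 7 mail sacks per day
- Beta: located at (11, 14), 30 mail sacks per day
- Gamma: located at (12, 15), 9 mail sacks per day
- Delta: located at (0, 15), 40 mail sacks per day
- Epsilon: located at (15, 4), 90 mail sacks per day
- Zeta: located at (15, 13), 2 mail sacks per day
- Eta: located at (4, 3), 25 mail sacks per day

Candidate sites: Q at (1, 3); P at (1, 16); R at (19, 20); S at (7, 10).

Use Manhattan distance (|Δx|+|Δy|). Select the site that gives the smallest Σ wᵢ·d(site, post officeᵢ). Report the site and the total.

Total weighted distance at each candidate:
  Q (1, 3): total = 2879
  P (1, 16): total = 3392
  R (19, 20): total = 4306
  S (7, 10): total = 2384
Minimum is at S with total 2384 blocks.

S, total 2384 blocks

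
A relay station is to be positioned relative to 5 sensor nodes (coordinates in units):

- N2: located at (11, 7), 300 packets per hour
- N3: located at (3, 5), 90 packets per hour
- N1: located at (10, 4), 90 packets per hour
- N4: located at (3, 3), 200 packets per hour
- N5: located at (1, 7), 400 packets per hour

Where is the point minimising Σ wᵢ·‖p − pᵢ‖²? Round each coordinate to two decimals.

The minimiser of Σwᵢ‖p−pᵢ‖² is the weighted centroid p* = (Σwᵢpᵢ)/(Σwᵢ).
Σwᵢ = 1080.
Σwᵢxᵢ = 300·11 + 90·3 + 90·10 + 200·3 + 400·1 = 5470.
Σwᵢyᵢ = 300·7 + 90·5 + 90·4 + 200·3 + 400·7 = 6310.
x* = 5470/1080 = 5.06, y* = 6310/1080 = 5.84.

(5.06, 5.84)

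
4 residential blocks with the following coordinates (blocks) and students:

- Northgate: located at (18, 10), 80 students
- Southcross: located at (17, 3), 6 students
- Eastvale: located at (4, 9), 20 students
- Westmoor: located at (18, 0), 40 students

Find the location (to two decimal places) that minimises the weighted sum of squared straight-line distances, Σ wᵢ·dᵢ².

(16.04, 6.84)

The minimiser of Σwᵢ‖p−pᵢ‖² is the weighted centroid p* = (Σwᵢpᵢ)/(Σwᵢ).
Σwᵢ = 146.
Σwᵢxᵢ = 80·18 + 6·17 + 20·4 + 40·18 = 2342.
Σwᵢyᵢ = 80·10 + 6·3 + 20·9 + 40·0 = 998.
x* = 2342/146 = 16.04, y* = 998/146 = 6.84.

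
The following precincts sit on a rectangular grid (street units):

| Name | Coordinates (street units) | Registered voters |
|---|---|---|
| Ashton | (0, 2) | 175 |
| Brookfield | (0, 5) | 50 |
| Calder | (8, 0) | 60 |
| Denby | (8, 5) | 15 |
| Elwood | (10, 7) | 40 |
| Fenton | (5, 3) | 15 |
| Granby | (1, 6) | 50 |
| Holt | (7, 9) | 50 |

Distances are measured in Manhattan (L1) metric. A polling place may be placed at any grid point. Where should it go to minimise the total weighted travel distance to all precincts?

(1, 2)

Manhattan distance separates: Σwᵢ(|x−xᵢ|+|y−yᵢ|) = Σwᵢ|x−xᵢ| + Σwᵢ|y−yᵢ|, so x and y are optimised independently as 1-D weighted medians.
Total weight W = 455; half = 227.5.
x-coordinate, sorted with cumulative weight:
  x=0 (Ashton, w=175) cum 175
  x=0 (Brookfield, w=50) cum 225
  x=1 (Granby, w=50) cum 275  ← median
  x=5 (Fenton, w=15) cum 290
  x=7 (Holt, w=50) cum 340
  x=8 (Calder, w=60) cum 400
  x=8 (Denby, w=15) cum 415
  x=10 (Elwood, w=40) cum 455
⇒ x* = 1
y-coordinate, sorted with cumulative weight:
  y=0 (Calder, w=60) cum 60
  y=2 (Ashton, w=175) cum 235  ← median
  y=3 (Fenton, w=15) cum 250
  y=5 (Brookfield, w=50) cum 300
  y=5 (Denby, w=15) cum 315
  y=6 (Granby, w=50) cum 365
  y=7 (Elwood, w=40) cum 405
  y=9 (Holt, w=50) cum 455
⇒ y* = 2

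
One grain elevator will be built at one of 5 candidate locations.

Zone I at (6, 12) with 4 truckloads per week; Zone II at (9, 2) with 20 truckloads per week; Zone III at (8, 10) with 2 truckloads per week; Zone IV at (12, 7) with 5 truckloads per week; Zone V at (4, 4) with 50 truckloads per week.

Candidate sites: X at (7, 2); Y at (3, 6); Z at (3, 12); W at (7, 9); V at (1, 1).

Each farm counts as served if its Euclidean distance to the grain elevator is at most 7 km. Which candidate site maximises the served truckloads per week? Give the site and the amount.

Coverage radius r = 7 km; a point is covered iff (Δx)²+(Δy)² ≤ 7² = 49.
  X (7, 2): covers {Zone II, Zone V} → 70
  Y (3, 6): covers {Zone I, Zone III, Zone V} → 56
  Z (3, 12): covers {Zone I, Zone III} → 6
  W (7, 9): covers {Zone I, Zone III, Zone IV, Zone V} → 61
  V (1, 1): covers {Zone V} → 50
Maximum coverage at X: 70 truckloads per week.

X, covering 70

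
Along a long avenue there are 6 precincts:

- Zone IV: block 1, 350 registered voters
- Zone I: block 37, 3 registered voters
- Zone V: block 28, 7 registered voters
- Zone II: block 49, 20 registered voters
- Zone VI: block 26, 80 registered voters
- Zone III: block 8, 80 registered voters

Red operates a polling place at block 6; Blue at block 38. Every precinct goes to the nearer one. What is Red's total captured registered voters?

The indifferent point is the midpoint (6+38)/2 = 22; precincts left of it (closer to Red at 6) go to Red, those right go to Blue.
  Zone IV at 1 (w=350) → Red
  Zone III at 8 (w=80) → Red
  Zone VI at 26 (w=80) → Blue
  Zone V at 28 (w=7) → Blue
  Zone I at 37 (w=3) → Blue
  Zone II at 49 (w=20) → Blue
Red captures 430; Blue captures 110.

430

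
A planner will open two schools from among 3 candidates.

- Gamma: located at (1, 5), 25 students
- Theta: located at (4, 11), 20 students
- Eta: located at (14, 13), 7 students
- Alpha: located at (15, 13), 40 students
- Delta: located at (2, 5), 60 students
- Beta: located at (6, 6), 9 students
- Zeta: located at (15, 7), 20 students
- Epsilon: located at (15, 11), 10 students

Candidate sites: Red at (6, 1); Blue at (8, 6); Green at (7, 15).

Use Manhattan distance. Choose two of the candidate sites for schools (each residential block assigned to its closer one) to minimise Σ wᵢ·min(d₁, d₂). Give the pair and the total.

Evaluate every pair (each demand assigned to the nearer of the two):
  {Blue, Green}: total = 1521
  {Red, Blue}: total = 1749
  {Red, Green}: total = 1773
Best pair: {Blue, Green} with total 1521.

{Blue, Green}, total 1521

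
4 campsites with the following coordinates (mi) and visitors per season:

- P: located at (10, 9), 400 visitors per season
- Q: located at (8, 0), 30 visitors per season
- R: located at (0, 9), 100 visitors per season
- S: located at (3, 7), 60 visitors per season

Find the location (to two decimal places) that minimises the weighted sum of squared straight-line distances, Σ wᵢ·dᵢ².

(7.49, 8.34)

The minimiser of Σwᵢ‖p−pᵢ‖² is the weighted centroid p* = (Σwᵢpᵢ)/(Σwᵢ).
Σwᵢ = 590.
Σwᵢxᵢ = 400·10 + 30·8 + 100·0 + 60·3 = 4420.
Σwᵢyᵢ = 400·9 + 30·0 + 100·9 + 60·7 = 4920.
x* = 4420/590 = 7.49, y* = 4920/590 = 8.34.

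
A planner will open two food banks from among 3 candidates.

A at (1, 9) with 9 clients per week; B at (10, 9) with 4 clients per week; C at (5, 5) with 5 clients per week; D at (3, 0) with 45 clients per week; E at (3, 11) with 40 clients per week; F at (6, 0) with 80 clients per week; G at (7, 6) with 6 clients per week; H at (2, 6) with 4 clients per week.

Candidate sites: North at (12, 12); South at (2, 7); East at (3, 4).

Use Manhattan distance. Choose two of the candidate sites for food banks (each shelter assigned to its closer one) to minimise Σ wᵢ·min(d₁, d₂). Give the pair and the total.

{South, East}, total 1062

Evaluate every pair (each demand assigned to the nearer of the two):
  {South, East}: total = 1062
  {North, East}: total = 1166
  {North, South}: total = 1552
Best pair: {South, East} with total 1062.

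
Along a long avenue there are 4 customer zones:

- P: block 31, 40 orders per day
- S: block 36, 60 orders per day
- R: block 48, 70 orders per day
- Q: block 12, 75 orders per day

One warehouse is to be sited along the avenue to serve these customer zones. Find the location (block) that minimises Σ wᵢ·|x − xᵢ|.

x = 36

For a sum of weighted absolute distances on a line, the optimum is the weighted median (not the mean). Total weight W = 245; half-weight = 122.5.
Sort by position and accumulate weight:
  block 12 (Q, w=75) → cum 75
  block 31 (P, w=40) → cum 115
  block 36 (S, w=60) → cum 175  ≥ 122.5 → median here
  block 48 (R, w=70) → cum 245
Optimal location: block 36.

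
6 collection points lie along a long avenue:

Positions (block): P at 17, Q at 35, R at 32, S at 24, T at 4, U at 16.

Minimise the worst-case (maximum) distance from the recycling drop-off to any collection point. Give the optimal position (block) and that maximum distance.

location 19.5, max distance 15.5

The 1-center on a line is the midpoint of the two extreme points: leftmost at 4, rightmost at 35.
Optimal location = (4 + 35)/2 = 19.5; maximum distance = (35 − 4)/2 = 15.5.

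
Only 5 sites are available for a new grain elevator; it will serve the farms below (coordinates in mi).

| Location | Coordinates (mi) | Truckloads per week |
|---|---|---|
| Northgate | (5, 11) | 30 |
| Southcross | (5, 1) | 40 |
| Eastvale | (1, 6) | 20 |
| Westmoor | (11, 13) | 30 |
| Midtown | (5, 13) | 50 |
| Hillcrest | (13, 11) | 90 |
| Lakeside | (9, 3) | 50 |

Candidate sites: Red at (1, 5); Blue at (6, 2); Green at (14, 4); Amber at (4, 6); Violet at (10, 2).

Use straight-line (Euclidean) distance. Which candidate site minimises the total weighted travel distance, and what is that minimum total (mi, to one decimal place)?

Amber, total 2285.6 mi

Total weighted distance at each candidate:
  Red (1, 5): total = 2913.8
  Blue (6, 2): total = 2555.3
  Green (14, 4): total = 2796.9
  Amber (4, 6): total = 2285.6
  Violet (10, 2): total = 2569.8
Minimum is at Amber with total 2285.6 mi.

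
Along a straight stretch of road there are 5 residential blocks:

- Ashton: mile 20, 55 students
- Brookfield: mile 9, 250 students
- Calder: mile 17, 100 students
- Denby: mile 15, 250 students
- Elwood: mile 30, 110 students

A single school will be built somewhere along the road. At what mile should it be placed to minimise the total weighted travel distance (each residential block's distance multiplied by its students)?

For a sum of weighted absolute distances on a line, the optimum is the weighted median (not the mean). Total weight W = 765; half-weight = 382.5.
Sort by position and accumulate weight:
  mile 9 (Brookfield, w=250) → cum 250
  mile 15 (Denby, w=250) → cum 500  ≥ 382.5 → median here
  mile 17 (Calder, w=100) → cum 600
  mile 20 (Ashton, w=55) → cum 655
  mile 30 (Elwood, w=110) → cum 765
Optimal location: mile 15.

x = 15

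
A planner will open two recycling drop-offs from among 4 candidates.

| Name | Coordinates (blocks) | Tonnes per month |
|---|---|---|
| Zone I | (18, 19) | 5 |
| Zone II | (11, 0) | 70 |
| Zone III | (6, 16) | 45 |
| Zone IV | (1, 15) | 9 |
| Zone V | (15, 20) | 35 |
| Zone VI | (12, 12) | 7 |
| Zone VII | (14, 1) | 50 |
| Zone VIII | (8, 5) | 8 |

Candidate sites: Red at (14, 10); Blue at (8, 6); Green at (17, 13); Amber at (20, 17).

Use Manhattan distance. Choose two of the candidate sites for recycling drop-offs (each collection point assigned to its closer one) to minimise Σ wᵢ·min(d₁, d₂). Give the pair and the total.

{Blue, Amber}, total 2242

Evaluate every pair (each demand assigned to the nearer of the two):
  {Blue, Amber}: total = 2242
  {Red, Blue}: total = 2250
  {Blue, Green}: total = 2264
  {Red, Amber}: total = 2568
  {Red, Green}: total = 2618
  {Green, Amber}: total = 3350
Best pair: {Blue, Amber} with total 2242.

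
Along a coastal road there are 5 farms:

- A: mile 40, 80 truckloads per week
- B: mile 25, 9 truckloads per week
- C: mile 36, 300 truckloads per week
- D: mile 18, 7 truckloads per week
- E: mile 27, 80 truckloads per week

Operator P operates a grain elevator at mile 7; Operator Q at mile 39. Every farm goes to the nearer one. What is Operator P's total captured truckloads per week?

The indifferent point is the midpoint (7+39)/2 = 23; farms left of it (closer to Operator P at 7) go to Operator P, those right go to Operator Q.
  D at 18 (w=7) → Operator P
  B at 25 (w=9) → Operator Q
  E at 27 (w=80) → Operator Q
  C at 36 (w=300) → Operator Q
  A at 40 (w=80) → Operator Q
Operator P captures 7; Operator Q captures 469.

7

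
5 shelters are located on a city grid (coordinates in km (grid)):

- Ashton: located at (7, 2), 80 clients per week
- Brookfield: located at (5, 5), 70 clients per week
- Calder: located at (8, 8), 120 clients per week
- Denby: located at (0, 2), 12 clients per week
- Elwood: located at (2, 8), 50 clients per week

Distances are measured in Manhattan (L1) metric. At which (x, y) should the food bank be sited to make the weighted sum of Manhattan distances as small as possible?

Manhattan distance separates: Σwᵢ(|x−xᵢ|+|y−yᵢ|) = Σwᵢ|x−xᵢ| + Σwᵢ|y−yᵢ|, so x and y are optimised independently as 1-D weighted medians.
Total weight W = 332; half = 166.
x-coordinate, sorted with cumulative weight:
  x=0 (Denby, w=12) cum 12
  x=2 (Elwood, w=50) cum 62
  x=5 (Brookfield, w=70) cum 132
  x=7 (Ashton, w=80) cum 212  ← median
  x=8 (Calder, w=120) cum 332
⇒ x* = 7
y-coordinate, sorted with cumulative weight:
  y=2 (Ashton, w=80) cum 80
  y=2 (Denby, w=12) cum 92
  y=5 (Brookfield, w=70) cum 162
  y=8 (Calder, w=120) cum 282  ← median
  y=8 (Elwood, w=50) cum 332
⇒ y* = 8

(7, 8)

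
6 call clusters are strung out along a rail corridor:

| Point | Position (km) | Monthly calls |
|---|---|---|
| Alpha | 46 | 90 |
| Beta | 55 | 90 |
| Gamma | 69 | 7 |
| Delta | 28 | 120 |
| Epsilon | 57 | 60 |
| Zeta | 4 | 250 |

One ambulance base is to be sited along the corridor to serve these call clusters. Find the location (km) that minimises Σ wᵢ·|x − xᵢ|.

For a sum of weighted absolute distances on a line, the optimum is the weighted median (not the mean). Total weight W = 617; half-weight = 308.5.
Sort by position and accumulate weight:
  km 4 (Zeta, w=250) → cum 250
  km 28 (Delta, w=120) → cum 370  ≥ 308.5 → median here
  km 46 (Alpha, w=90) → cum 460
  km 55 (Beta, w=90) → cum 550
  km 57 (Epsilon, w=60) → cum 610
  km 69 (Gamma, w=7) → cum 617
Optimal location: km 28.

x = 28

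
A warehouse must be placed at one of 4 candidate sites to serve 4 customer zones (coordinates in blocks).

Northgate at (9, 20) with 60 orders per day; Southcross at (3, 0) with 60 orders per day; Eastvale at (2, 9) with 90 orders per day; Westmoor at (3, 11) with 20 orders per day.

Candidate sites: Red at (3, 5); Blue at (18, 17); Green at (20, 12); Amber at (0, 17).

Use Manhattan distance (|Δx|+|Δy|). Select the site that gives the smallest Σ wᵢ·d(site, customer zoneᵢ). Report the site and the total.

Red, total 2130 blocks

Total weighted distance at each candidate:
  Red (3, 5): total = 2130
  Blue (18, 17): total = 5220
  Green (20, 12): total = 5130
  Amber (0, 17): total = 3000
Minimum is at Red with total 2130 blocks.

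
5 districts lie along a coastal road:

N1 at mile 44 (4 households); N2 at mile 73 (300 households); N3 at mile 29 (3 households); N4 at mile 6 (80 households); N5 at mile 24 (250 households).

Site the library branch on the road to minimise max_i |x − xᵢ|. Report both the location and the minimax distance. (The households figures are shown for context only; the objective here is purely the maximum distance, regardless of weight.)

location 39.5, max distance 33.5

The 1-center on a line is the midpoint of the two extreme points: leftmost at 6, rightmost at 73.
Optimal location = (6 + 73)/2 = 39.5; maximum distance = (73 − 6)/2 = 33.5.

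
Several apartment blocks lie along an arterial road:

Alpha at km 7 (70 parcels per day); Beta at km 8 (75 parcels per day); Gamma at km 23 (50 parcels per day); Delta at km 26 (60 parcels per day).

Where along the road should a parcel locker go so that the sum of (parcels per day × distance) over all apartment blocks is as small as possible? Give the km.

x = 8

For a sum of weighted absolute distances on a line, the optimum is the weighted median (not the mean). Total weight W = 255; half-weight = 127.5.
Sort by position and accumulate weight:
  km 7 (Alpha, w=70) → cum 70
  km 8 (Beta, w=75) → cum 145  ≥ 127.5 → median here
  km 23 (Gamma, w=50) → cum 195
  km 26 (Delta, w=60) → cum 255
Optimal location: km 8.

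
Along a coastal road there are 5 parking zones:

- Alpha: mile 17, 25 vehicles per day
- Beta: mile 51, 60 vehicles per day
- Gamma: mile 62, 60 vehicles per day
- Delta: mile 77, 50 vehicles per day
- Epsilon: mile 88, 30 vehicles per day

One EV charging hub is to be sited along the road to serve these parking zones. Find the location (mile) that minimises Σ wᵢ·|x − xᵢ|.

For a sum of weighted absolute distances on a line, the optimum is the weighted median (not the mean). Total weight W = 225; half-weight = 112.5.
Sort by position and accumulate weight:
  mile 17 (Alpha, w=25) → cum 25
  mile 51 (Beta, w=60) → cum 85
  mile 62 (Gamma, w=60) → cum 145  ≥ 112.5 → median here
  mile 77 (Delta, w=50) → cum 195
  mile 88 (Epsilon, w=30) → cum 225
Optimal location: mile 62.

x = 62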